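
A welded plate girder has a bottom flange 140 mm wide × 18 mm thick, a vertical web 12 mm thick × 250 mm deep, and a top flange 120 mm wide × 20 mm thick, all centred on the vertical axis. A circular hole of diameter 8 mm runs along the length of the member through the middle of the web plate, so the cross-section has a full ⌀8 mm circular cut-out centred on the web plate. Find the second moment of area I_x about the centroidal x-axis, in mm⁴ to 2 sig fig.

I_x ≈ 1.0 × 10⁸ mm⁴

Decompose the section into non-overlapping parts with the origin at the bottom-left of its bounding rectangle.
Bottom plate: 140 × 18, A = 2 520 mm², y = 9 mm, Ī = 68 040 mm⁴.
Web plate: 12 × 250, A = 3 000 mm², y = 143 mm, Ī = 15 625 000 mm⁴.
Top plate: 120 × 20, A = 2 400 mm², y = 278 mm, Ī = 80 000 mm⁴.
Hole (subtracted): ⌀8, A = 50.27 mm², y = 143 mm, Ī = 201.1 mm⁴.
Centroid: ȳ = ΣA·y / ΣA = 141.3 mm.
Transfer each piece to the centroidal x-axis using Ī + A·d² with d = y − 141.3:
  bottom plate: d = -132.3 mm → contributes +44 150 793 mm⁴
  web plate: d = 1.738 mm → contributes +15 634 065 mm⁴
  top plate: d = 136.7 mm → contributes +44 953 674 mm⁴
  hole: d = 1.738 mm → contributes −352.9 mm⁴
Total I = 104 738 179 mm⁴.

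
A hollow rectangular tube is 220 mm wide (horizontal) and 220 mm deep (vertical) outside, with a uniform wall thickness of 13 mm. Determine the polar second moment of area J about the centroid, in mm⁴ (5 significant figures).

Break the section into simple shapes (no overlaps), measuring from the bottom-left corner of the bounding box.
Outer rectangle: 220 × 220, A = 48 400 mm², y = 110 mm, Ī = 195 213 333 mm⁴.
Inner void (subtracted): 194 × 194, A = 37 636 mm², y = 110 mm, Ī = 118 039 041 mm⁴.
By symmetry the centroid is at mid-height, ȳ = 110 mm.
All pieces are centred on the centroidal x-axis, so I = ΣĪ (holes subtracted) = 77 174 292 mm⁴.
Repeating about the centroidal y-axis gives I_y = 77 174 292 mm⁴.
Polar second moment: J = I_x + I_y = 154 348 584 mm⁴.

J ≈ 1.5435 × 10⁸ mm⁴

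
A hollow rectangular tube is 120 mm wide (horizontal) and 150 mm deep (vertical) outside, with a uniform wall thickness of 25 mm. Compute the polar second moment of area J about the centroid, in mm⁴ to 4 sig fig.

Break the section into simple shapes (no overlaps), measuring from the bottom-left corner of the bounding box.
Outer rectangle: 120 × 150, A = 18 000 mm², y = 75 mm, Ī = 33 750 000 mm⁴.
Inner void (subtracted): 70 × 100, A = 7 000 mm², y = 75 mm, Ī = 5 833 333 mm⁴.
By symmetry the centroid is at mid-height, ȳ = 75 mm.
All pieces are centred on the centroidal x-axis, so I = ΣĪ (holes subtracted) = 27 916 667 mm⁴.
Repeating about the centroidal y-axis gives I_y = 18 741 667 mm⁴.
Polar second moment: J = I_x + I_y = 46 658 333 mm⁴.

J ≈ 4.666 × 10⁷ mm⁴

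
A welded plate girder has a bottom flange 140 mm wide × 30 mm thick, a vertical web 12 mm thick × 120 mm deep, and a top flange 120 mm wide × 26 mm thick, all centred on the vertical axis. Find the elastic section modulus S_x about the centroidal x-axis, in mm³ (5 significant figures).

Split into non-overlapping primitives; take the origin at the lower-left of the bounding box.
Bottom plate: 140 × 30, A = 4 200 mm², y = 15 mm, Ī = 315 000 mm⁴.
Web plate: 12 × 120, A = 1 440 mm², y = 90 mm, Ī = 1 728 000 mm⁴.
Top plate: 120 × 26, A = 3 120 mm², y = 163 mm, Ī = 175 760 mm⁴.
Centroid: ȳ = ΣA·y / ΣA = 80.0411 mm.
Transfer each piece to the centroidal x-axis using Ī + A·d² with d = y − 80.0411:
  bottom plate: d = -65.0411 mm → contributes +18 082 445 mm⁴
  web plate: d = 9.958904 mm → contributes +1 870 819 mm⁴
  top plate: d = 82.9589 mm → contributes +21 648 161 mm⁴
Total I = 41 601 425 mm⁴.
Extreme fibre distance c = 95.9589 mm; S = I/c = 433533.8 mm³.

S_x ≈ 4.3353 × 10⁵ mm³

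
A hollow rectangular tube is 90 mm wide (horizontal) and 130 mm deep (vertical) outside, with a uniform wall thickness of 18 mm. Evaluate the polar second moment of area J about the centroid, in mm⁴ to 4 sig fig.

Break the section into simple shapes (no overlaps), measuring from the bottom-left corner of the bounding box.
Outer rectangle: 90 × 130, A = 11 700 mm², y = 65 mm, Ī = 16 477 500 mm⁴.
Inner void (subtracted): 54 × 94, A = 5 076 mm², y = 65 mm, Ī = 3 737 628 mm⁴.
By symmetry the centroid is at mid-height, ȳ = 65 mm.
All pieces are centred on the centroidal x-axis, so I = ΣĪ (holes subtracted) = 12 739 872 mm⁴.
Repeating about the centroidal y-axis gives I_y = 6 664 032 mm⁴.
Polar second moment: J = I_x + I_y = 19 403 904 mm⁴.

J ≈ 1.940 × 10⁷ mm⁴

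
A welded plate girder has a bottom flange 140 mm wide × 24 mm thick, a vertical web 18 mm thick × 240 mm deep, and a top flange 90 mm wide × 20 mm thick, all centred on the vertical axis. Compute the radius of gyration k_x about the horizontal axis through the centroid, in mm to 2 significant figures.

k_x ≈ 110 mm

Split into non-overlapping primitives; take the origin at the lower-left of the bounding box.
Bottom plate: 140 × 24, A = 3 360 mm², y = 12 mm, Ī = 161 280 mm⁴.
Web plate: 18 × 240, A = 4 320 mm², y = 144 mm, Ī = 20 736 000 mm⁴.
Top plate: 90 × 20, A = 1 800 mm², y = 274 mm, Ī = 60 000 mm⁴.
Centroid: ȳ = ΣA·y / ΣA = 121.9 mm.
Transfer each piece to the horizontal axis through the centroid using Ī + A·d² with d = y − 121.9:
  bottom plate: d = -109.9 mm → contributes +40 742 459 mm⁴
  web plate: d = 22.1 mm → contributes +22 846 173 mm⁴
  top plate: d = 152.1 mm → contributes +41 702 631 mm⁴
Total I = 105 291 263 mm⁴.
Radius of gyration: k = √(I/A) = √(105 291 263 / 9 480) = 105.4 mm.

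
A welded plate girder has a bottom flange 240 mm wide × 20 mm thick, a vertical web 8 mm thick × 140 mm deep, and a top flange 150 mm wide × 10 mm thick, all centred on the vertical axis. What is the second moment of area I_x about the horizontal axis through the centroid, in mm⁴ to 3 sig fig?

Decompose the section into non-overlapping parts with the origin at the bottom-left of its bounding rectangle.
Bottom plate: 240 × 20, A = 4 800 mm², y = 10 mm, Ī = 160 000 mm⁴.
Web plate: 8 × 140, A = 1 120 mm², y = 90 mm, Ī = 1 829 333 mm⁴.
Top plate: 150 × 10, A = 1 500 mm², y = 165 mm, Ī = 12 500 mm⁴.
Centroid: ȳ = ΣA·y / ΣA = 53.41 mm.
Transfer each piece to the horizontal axis through the centroid using Ī + A·d² with d = y − 53.41:
  bottom plate: d = -43.41 mm → contributes +9 205 131 mm⁴
  web plate: d = 36.59 mm → contributes +3 328 845 mm⁴
  top plate: d = 111.59 mm → contributes +18 691 091 mm⁴
Total I = 31 225 068 mm⁴.

I_x ≈ 3.12 × 10⁷ mm⁴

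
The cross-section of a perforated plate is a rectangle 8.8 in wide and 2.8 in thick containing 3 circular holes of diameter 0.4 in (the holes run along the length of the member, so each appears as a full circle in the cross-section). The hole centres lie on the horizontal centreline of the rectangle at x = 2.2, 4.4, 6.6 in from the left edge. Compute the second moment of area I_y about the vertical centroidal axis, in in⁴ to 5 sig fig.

Treat the section as a set of non-overlapping primitives; coordinates are from the bounding-box lower-left.
Plate: 8.8 × 2.8, A = 24.64 in², x = 4.4 in, Ī = 159.0101 in⁴.
Hole 1 (subtracted): ⌀0.4, A = 0.1256637 in², x = 2.2 in, Ī = 0.001256637 in⁴.
Hole 2 (subtracted): ⌀0.4, A = 0.1256637 in², x = 4.4 in, Ī = 0.001256637 in⁴.
Hole 3 (subtracted): ⌀0.4, A = 0.1256637 in², x = 6.6 in, Ī = 0.001256637 in⁴.
By symmetry the centroid is at mid-width, x̄ = 4.4 in.
Transfer each piece to the vertical centroidal axis using Ī + A·d² with d = x − 4.4:
  plate: d = 0 in → contributes +159.0101 in⁴
  hole 1: d = -2.2 in → contributes −0.609469 in⁴
  hole 2: d = 0 in → contributes −0.001256637 in⁴
  hole 3: d = 2.2 in → contributes −0.609469 in⁴
Total I = 157.7899 in⁴.

I_y ≈ 157.79 in⁴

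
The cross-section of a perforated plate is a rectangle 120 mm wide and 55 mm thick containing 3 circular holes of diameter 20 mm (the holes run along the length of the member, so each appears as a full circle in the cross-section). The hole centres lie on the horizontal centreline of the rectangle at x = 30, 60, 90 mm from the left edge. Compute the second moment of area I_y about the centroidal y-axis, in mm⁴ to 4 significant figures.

I_y ≈ 7.331 × 10⁶ mm⁴

Split into non-overlapping primitives; take the origin at the lower-left of the bounding box.
Plate: 120 × 55, A = 6 600 mm², x = 60 mm, Ī = 7 920 000 mm⁴.
Hole 1 (subtracted): ⌀20, A = 314.159 mm², x = 30 mm, Ī = 7853.98 mm⁴.
Hole 2 (subtracted): ⌀20, A = 314.159 mm², x = 60 mm, Ī = 7853.98 mm⁴.
Hole 3 (subtracted): ⌀20, A = 314.159 mm², x = 90 mm, Ī = 7853.98 mm⁴.
By symmetry the centroid is at mid-width, x̄ = 60 mm.
Transfer each piece to the centroidal y-axis using Ī + A·d² with d = x − 60:
  plate: d = 0 mm → contributes +7 920 000 mm⁴
  hole 1: d = -30 mm → contributes −290 597 mm⁴
  hole 2: d = 0 mm → contributes −7853.98 mm⁴
  hole 3: d = 30 mm → contributes −290 597 mm⁴
Total I = 7 330 951 mm⁴.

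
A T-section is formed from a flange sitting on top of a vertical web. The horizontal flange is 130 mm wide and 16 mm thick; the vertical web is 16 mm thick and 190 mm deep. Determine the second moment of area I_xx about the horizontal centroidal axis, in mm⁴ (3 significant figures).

Break the section into simple shapes (no overlaps), measuring from the bottom-left corner of the bounding box.
Flange: 130 × 16, A = 2 080 mm², y = 198 mm, Ī = 44 373 mm⁴.
Web: 16 × 190, A = 3 040 mm², y = 95 mm, Ī = 9 145 333 mm⁴.
Centroid: ȳ = ΣA·y / ΣA = 136.84 mm.
Transfer each piece to the horizontal centroidal axis using Ī + A·d² with d = y − 136.84:
  flange: d = 61.156 mm → contributes +7 823 754 mm⁴
  web: d = -41.844 mm → contributes +14 468 068 mm⁴
Total I = 22 291 822 mm⁴.

I_xx ≈ 2.23 × 10⁷ mm⁴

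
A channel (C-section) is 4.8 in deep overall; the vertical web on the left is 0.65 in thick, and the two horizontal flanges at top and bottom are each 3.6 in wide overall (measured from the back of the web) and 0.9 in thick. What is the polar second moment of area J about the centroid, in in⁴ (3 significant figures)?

Split into non-overlapping primitives; take the origin at the lower-left of the bounding box.
Web: 0.65 × 4.8, A = 3.12 in², y = 2.4 in, Ī = 5.9904 in⁴.
Top flange (beyond web): 2.95 × 0.9, A = 2.655 in², y = 4.35 in, Ī = 0.17921 in⁴.
Bottom flange (beyond web): 2.95 × 0.9, A = 2.655 in², y = 0.45 in, Ī = 0.17921 in⁴.
By symmetry the centroid is at mid-height, ȳ = 2.4 in.
Transfer each piece to the centroidal x-axis using Ī + A·d² with d = y − 2.4:
  web: d = 0 in → contributes +5.9904 in⁴
  top flange (beyond web): d = 1.95 in → contributes +10.275 in⁴
  bottom flange (beyond web): d = -1.95 in → contributes +10.275 in⁴
Total I = 26.54 in⁴.
For the y-axis: x̄ = 1.4588 in.
Repeating about the centroidal y-axis gives I_y = 10.328 in⁴.
Polar second moment: J = I_x + I_y = 36.868 in⁴.

J ≈ 36.9 in⁴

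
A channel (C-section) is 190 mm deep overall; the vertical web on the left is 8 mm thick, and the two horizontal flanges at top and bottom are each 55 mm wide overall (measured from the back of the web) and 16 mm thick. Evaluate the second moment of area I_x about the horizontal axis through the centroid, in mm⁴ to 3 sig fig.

I_x ≈ 1.60 × 10⁷ mm⁴

Break the section into simple shapes (no overlaps), measuring from the bottom-left corner of the bounding box.
Web: 8 × 190, A = 1 520 mm², y = 95 mm, Ī = 4 572 667 mm⁴.
Top flange (beyond web): 47 × 16, A = 752 mm², y = 182 mm, Ī = 16 043 mm⁴.
Bottom flange (beyond web): 47 × 16, A = 752 mm², y = 8 mm, Ī = 16 043 mm⁴.
By symmetry the centroid is at mid-height, ȳ = 95 mm.
Transfer each piece to the horizontal axis through the centroid using Ī + A·d² with d = y − 95:
  web: d = 0 mm → contributes +4 572 667 mm⁴
  top flange (beyond web): d = 87 mm → contributes +5 707 931 mm⁴
  bottom flange (beyond web): d = -87 mm → contributes +5 707 931 mm⁴
Total I = 15 988 528 mm⁴.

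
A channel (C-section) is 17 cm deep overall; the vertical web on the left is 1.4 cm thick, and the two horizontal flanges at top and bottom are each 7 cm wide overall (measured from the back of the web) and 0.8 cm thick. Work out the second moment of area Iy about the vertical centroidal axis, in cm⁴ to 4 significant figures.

Split into non-overlapping primitives; take the origin at the lower-left of the bounding box.
Web: 1.4 × 17, A = 23.8 cm², x = 0.7 cm, Ī = 3.88733 cm⁴.
Top flange (beyond web): 5.6 × 0.8, A = 4.48 cm², x = 4.2 cm, Ī = 11.7077 cm⁴.
Bottom flange (beyond web): 5.6 × 0.8, A = 4.48 cm², x = 4.2 cm, Ī = 11.7077 cm⁴.
Centroid: x̄ = ΣA·x / ΣA = 1.65726 cm.
Transfer each piece to the vertical centroidal axis using Ī + A·d² with d = x − 1.65726:
  web: d = -0.957265 cm → contributes +25.6966 cm⁴
  top flange (beyond web): d = 2.54274 cm → contributes +40.6732 cm⁴
  bottom flange (beyond web): d = 2.54274 cm → contributes +40.6732 cm⁴
Total I = 107.043 cm⁴.

Iy ≈ 107.0 cm⁴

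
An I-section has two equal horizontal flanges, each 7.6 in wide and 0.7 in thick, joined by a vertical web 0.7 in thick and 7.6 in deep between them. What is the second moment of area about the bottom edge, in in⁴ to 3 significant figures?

I_base ≈ 532 in⁴

Treat the section as a set of non-overlapping primitives; coordinates are from the bounding-box lower-left.
Bottom flange: 7.6 × 0.7, A = 5.32 in², y = 0.35 in, Ī = 0.21723 in⁴.
Web: 0.7 × 7.6, A = 5.32 in², y = 4.5 in, Ī = 25.607 in⁴.
Top flange: 7.6 × 0.7, A = 5.32 in², y = 8.65 in, Ī = 0.21723 in⁴.
Transfer each piece to the bottom edge using Ī + A·d² with d = y − 0:
  bottom flange: d = 0.35 in → contributes +0.86893 in⁴
  web: d = 4.5 in → contributes +133.34 in⁴
  top flange: d = 8.65 in → contributes +398.27 in⁴
Total I = 532.48 in⁴.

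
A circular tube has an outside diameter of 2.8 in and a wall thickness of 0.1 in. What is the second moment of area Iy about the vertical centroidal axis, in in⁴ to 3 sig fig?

Iy ≈ 0.774 in⁴

Treat the section as a set of non-overlapping primitives; coordinates are from the bounding-box lower-left.
Outer circle: ⌀2.8, A = 6.1575 in², x = 1.4 in, Ī = 3.0172 in⁴.
Bore (subtracted): ⌀2.6, A = 5.3093 in², x = 1.4 in, Ī = 2.2432 in⁴.
By symmetry the centroid is at mid-width, x̄ = 1.4 in.
All pieces are centred on the vertical centroidal axis, so I = ΣĪ (holes subtracted) = 0.77401 in⁴.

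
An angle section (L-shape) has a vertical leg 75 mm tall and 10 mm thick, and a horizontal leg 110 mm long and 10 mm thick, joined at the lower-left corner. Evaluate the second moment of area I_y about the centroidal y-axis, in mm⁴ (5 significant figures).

Treat the section as a set of non-overlapping primitives; coordinates are from the bounding-box lower-left.
Vertical leg: 10 × 75, A = 750 mm², x = 5 mm, Ī = 6 250 mm⁴.
Horizontal leg (remainder): 100 × 10, A = 1 000 mm², x = 60 mm, Ī = 833333.3 mm⁴.
Centroid: x̄ = ΣA·x / ΣA = 36.42857 mm.
Transfer each piece to the centroidal y-axis using Ī + A·d² with d = x − 36.42857:
  vertical leg: d = -31.42857 mm → contributes +747066.3 mm⁴
  horizontal leg (remainder): d = 23.57143 mm → contributes +1 388 946 mm⁴
Total I = 2 136 012 mm⁴.

I_y ≈ 2.1360 × 10⁶ mm⁴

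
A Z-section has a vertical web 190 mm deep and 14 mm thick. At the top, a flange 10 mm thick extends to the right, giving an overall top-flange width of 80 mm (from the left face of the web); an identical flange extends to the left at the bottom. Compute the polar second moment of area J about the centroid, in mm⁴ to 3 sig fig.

J ≈ 2.13 × 10⁷ mm⁴

Decompose the section into non-overlapping parts with the origin at the bottom-left of its bounding rectangle.
Web: 14 × 190, A = 2 660 mm², y = 95 mm, Ī = 8 002 167 mm⁴.
Top flange (beyond web): 66 × 10, A = 660 mm², y = 185 mm, Ī = 5 500 mm⁴.
Bottom flange (beyond web): 66 × 10, A = 660 mm², y = 5 mm, Ī = 5 500 mm⁴.
Centroid: ȳ = ΣA·y / ΣA = 95 mm.
Transfer each piece to the centroidal x-axis using Ī + A·d² with d = y − 95:
  web: d = 0 mm → contributes +8 002 167 mm⁴
  top flange (beyond web): d = 90 mm → contributes +5 351 500 mm⁴
  bottom flange (beyond web): d = -90 mm → contributes +5 351 500 mm⁴
Total I = 18 705 167 mm⁴.
For the y-axis: x̄ = 73 mm.
Repeating about the centroidal y-axis gives I_y = 2 634 607 mm⁴.
Polar second moment: J = I_x + I_y = 21 339 773 mm⁴.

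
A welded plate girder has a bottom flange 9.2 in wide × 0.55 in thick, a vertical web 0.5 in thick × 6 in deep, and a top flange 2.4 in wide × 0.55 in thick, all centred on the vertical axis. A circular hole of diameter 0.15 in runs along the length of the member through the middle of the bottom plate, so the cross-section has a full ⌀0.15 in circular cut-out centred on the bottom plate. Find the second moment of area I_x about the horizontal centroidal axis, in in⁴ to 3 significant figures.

I_x ≈ 61.5 in⁴

Break the section into simple shapes (no overlaps), measuring from the bottom-left corner of the bounding box.
Bottom plate: 9.2 × 0.55, A = 5.06 in², y = 0.275 in, Ī = 0.12755 in⁴.
Web plate: 0.5 × 6, A = 3 in², y = 3.55 in, Ī = 9 in⁴.
Top plate: 2.4 × 0.55, A = 1.32 in², y = 6.825 in, Ī = 0.033275 in⁴.
Hole (subtracted): ⌀0.15, A = 0.017671 in², y = 0.275 in, Ī = 0.00002485 in⁴.
Centroid: ȳ = ΣA·y / ΣA = 2.2479 in.
Transfer each piece to the horizontal centroidal axis using Ī + A·d² with d = y − 2.2479:
  bottom plate: d = -1.9729 in → contributes +19.823 in⁴
  web plate: d = 1.3021 in → contributes +14.086 in⁴
  top plate: d = 4.5771 in → contributes +27.687 in⁴
  hole: d = -1.9729 in → contributes −0.068809 in⁴
Total I = 61.527 in⁴.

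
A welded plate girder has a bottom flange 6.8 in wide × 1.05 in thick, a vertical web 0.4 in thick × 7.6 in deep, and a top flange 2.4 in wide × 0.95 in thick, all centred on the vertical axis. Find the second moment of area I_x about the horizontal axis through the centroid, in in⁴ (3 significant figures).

Break the section into simple shapes (no overlaps), measuring from the bottom-left corner of the bounding box.
Bottom plate: 6.8 × 1.05, A = 7.14 in², y = 0.525 in, Ī = 0.65599 in⁴.
Web plate: 0.4 × 7.6, A = 3.04 in², y = 4.85 in, Ī = 14.633 in⁴.
Top plate: 2.4 × 0.95, A = 2.28 in², y = 9.125 in, Ī = 0.17148 in⁴.
Centroid: ȳ = ΣA·y / ΣA = 3.1539 in.
Transfer each piece to the horizontal axis through the centroid using Ī + A·d² with d = y − 3.1539:
  bottom plate: d = -2.6289 in → contributes +50.001 in⁴
  web plate: d = 1.6961 in → contributes +23.378 in⁴
  top plate: d = 5.9711 in → contributes +81.463 in⁴
Total I = 154.84 in⁴.

I_x ≈ 155 in⁴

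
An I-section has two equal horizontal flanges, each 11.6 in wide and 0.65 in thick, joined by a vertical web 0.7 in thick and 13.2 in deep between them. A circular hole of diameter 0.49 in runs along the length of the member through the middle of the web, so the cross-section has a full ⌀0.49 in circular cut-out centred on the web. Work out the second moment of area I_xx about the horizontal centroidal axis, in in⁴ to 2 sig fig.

Split into non-overlapping primitives; take the origin at the lower-left of the bounding box.
Bottom flange: 11.6 × 0.65, A = 7.54 in², y = 0.325 in, Ī = 0.2655 in⁴.
Web: 0.7 × 13.2, A = 9.24 in², y = 7.25 in, Ī = 134.2 in⁴.
Top flange: 11.6 × 0.65, A = 7.54 in², y = 14.18 in, Ī = 0.2655 in⁴.
Hole (subtracted): ⌀0.49, A = 0.1886 in², y = 7.25 in, Ī = 0.00283 in⁴.
By symmetry the centroid is at mid-height, ȳ = 7.25 in.
Transfer each piece to the horizontal centroidal axis using Ī + A·d² with d = y − 7.25:
  bottom flange: d = -6.925 in → contributes +361.9 in⁴
  web: d = 0 in → contributes +134.2 in⁴
  top flange: d = 6.925 in → contributes +361.9 in⁴
  hole: d = 0 in → contributes −0.00283 in⁴
Total I = 857.9 in⁴.

I_xx ≈ 860 in⁴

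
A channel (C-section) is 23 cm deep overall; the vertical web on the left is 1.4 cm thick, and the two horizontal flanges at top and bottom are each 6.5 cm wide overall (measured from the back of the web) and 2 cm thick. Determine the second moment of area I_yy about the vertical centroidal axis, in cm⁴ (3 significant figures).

Treat the section as a set of non-overlapping primitives; coordinates are from the bounding-box lower-left.
Web: 1.4 × 23, A = 32.2 cm², x = 0.7 cm, Ī = 5.2593 cm⁴.
Top flange (beyond web): 5.1 × 2, A = 10.2 cm², x = 3.95 cm, Ī = 22.109 cm⁴.
Bottom flange (beyond web): 5.1 × 2, A = 10.2 cm², x = 3.95 cm, Ī = 22.109 cm⁴.
Centroid: x̄ = ΣA·x / ΣA = 1.9605 cm.
Transfer each piece to the vertical centroidal axis using Ī + A·d² with d = x − 1.9605:
  web: d = -1.2605 cm → contributes +56.417 cm⁴
  top flange (beyond web): d = 1.9895 cm → contributes +62.483 cm⁴
  bottom flange (beyond web): d = 1.9895 cm → contributes +62.483 cm⁴
Total I = 181.38 cm⁴.

I_yy ≈ 181 cm⁴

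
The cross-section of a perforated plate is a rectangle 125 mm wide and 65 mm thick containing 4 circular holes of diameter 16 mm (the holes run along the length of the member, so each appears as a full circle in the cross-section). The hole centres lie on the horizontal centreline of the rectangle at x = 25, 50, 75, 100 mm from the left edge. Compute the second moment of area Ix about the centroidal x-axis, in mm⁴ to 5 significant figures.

Decompose the section into non-overlapping parts with the origin at the bottom-left of its bounding rectangle.
Plate: 125 × 65, A = 8 125 mm², y = 32.5 mm, Ī = 2 860 677 mm⁴.
Hole 1 (subtracted): ⌀16, A = 201.0619 mm², y = 32.5 mm, Ī = 3216.991 mm⁴.
Hole 2 (subtracted): ⌀16, A = 201.0619 mm², y = 32.5 mm, Ī = 3216.991 mm⁴.
Hole 3 (subtracted): ⌀16, A = 201.0619 mm², y = 32.5 mm, Ī = 3216.991 mm⁴.
Hole 4 (subtracted): ⌀16, A = 201.0619 mm², y = 32.5 mm, Ī = 3216.991 mm⁴.
By symmetry the centroid is at mid-height, ȳ = 32.5 mm.
All pieces are centred on the centroidal x-axis, so I = ΣĪ (holes subtracted) = 2 847 809 mm⁴.

Ix ≈ 2.8478 × 10⁶ mm⁴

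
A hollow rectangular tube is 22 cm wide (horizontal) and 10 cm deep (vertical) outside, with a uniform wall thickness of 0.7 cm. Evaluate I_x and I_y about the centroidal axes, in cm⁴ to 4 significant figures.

I_x ≈ 741.4 cm⁴, I_y ≈ 2608 cm⁴

Break the section into simple shapes (no overlaps), measuring from the bottom-left corner of the bounding box.
Outer rectangle: 22 × 10, A = 220 cm², y = 5 cm, Ī = 1833.33 cm⁴.
Inner void (subtracted): 20.6 × 8.6, A = 177.16 cm², y = 5 cm, Ī = 1091.9 cm⁴.
By symmetry the centroid is at mid-height, ȳ = 5 cm.
All pieces are centred on the centroidal x-axis, so I = ΣĪ (holes subtracted) = 741.437 cm⁴.
Repeating about the centroidal y-axis gives I_y = 2608.37 cm⁴.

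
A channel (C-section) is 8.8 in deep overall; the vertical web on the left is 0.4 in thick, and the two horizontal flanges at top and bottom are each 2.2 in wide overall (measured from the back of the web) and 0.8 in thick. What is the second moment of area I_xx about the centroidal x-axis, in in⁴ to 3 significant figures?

I_xx ≈ 68.9 in⁴

Break the section into simple shapes (no overlaps), measuring from the bottom-left corner of the bounding box.
Web: 0.4 × 8.8, A = 3.52 in², y = 4.4 in, Ī = 22.716 in⁴.
Top flange (beyond web): 1.8 × 0.8, A = 1.44 in², y = 8.4 in, Ī = 0.0768 in⁴.
Bottom flange (beyond web): 1.8 × 0.8, A = 1.44 in², y = 0.4 in, Ī = 0.0768 in⁴.
By symmetry the centroid is at mid-height, ȳ = 4.4 in.
Transfer each piece to the centroidal x-axis using Ī + A·d² with d = y − 4.4:
  web: d = 0 in → contributes +22.716 in⁴
  top flange (beyond web): d = 4 in → contributes +23.117 in⁴
  bottom flange (beyond web): d = -4 in → contributes +23.117 in⁴
Total I = 68.949 in⁴.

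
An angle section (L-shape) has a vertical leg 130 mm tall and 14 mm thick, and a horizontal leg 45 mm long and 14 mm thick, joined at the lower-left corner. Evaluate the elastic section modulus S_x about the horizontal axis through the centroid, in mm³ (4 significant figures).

Treat the section as a set of non-overlapping primitives; coordinates are from the bounding-box lower-left.
Vertical leg: 14 × 130, A = 1 820 mm², y = 65 mm, Ī = 2 563 167 mm⁴.
Horizontal leg (remainder): 31 × 14, A = 434 mm², y = 7 mm, Ī = 7088.67 mm⁴.
Centroid: ȳ = ΣA·y / ΣA = 53.8323 mm.
Transfer each piece to the horizontal axis through the centroid using Ī + A·d² with d = y − 53.8323:
  vertical leg: d = 11.1677 mm → contributes +2 790 153 mm⁴
  horizontal leg (remainder): d = -46.8323 mm → contributes +958 965 mm⁴
Total I = 3 749 118 mm⁴.
Extreme fibre distance c = 76.1677 mm; S = I/c = 49221.9 mm³.

S_x ≈ 4.922 × 10⁴ mm³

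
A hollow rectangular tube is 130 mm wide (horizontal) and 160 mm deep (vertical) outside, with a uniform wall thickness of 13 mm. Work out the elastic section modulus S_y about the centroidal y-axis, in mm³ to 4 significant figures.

Split into non-overlapping primitives; take the origin at the lower-left of the bounding box.
Outer rectangle: 130 × 160, A = 20 800 mm², x = 65 mm, Ī = 29 293 333 mm⁴.
Inner void (subtracted): 104 × 134, A = 13 936 mm², x = 65 mm, Ī = 12 560 981 mm⁴.
By symmetry the centroid is at mid-width, x̄ = 65 mm.
All pieces are centred on the centroidal y-axis, so I = ΣĪ (holes subtracted) = 16 732 352 mm⁴.
Extreme fibre distance c = 65 mm; S = I/c = 257 421 mm³.

S_y ≈ 2.574 × 10⁵ mm³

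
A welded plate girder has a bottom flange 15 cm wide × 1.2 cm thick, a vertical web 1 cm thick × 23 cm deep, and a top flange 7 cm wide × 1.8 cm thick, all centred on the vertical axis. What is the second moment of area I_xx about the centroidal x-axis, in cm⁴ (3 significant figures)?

I_xx ≈ 5520 cm⁴

Treat the section as a set of non-overlapping primitives; coordinates are from the bounding-box lower-left.
Bottom plate: 15 × 1.2, A = 18 cm², y = 0.6 cm, Ī = 2.16 cm⁴.
Web plate: 1 × 23, A = 23 cm², y = 12.7 cm, Ī = 1013.9 cm⁴.
Top plate: 7 × 1.8, A = 12.6 cm², y = 25.1 cm, Ī = 3.402 cm⁴.
Centroid: ȳ = ΣA·y / ΣA = 11.551 cm.
Transfer each piece to the centroidal x-axis using Ī + A·d² with d = y − 11.551:
  bottom plate: d = -10.951 cm → contributes +2 161 cm⁴
  web plate: d = 1.1485 cm → contributes +1044.3 cm⁴
  top plate: d = 13.549 cm → contributes +2316.3 cm⁴
Total I = 5521.5 cm⁴.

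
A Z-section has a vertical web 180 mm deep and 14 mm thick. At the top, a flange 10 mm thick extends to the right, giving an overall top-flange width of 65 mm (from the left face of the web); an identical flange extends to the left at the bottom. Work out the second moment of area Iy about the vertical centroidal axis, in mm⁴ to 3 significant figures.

Iy ≈ 1.34 × 10⁶ mm⁴

Split into non-overlapping primitives; take the origin at the lower-left of the bounding box.
Web: 14 × 180, A = 2 520 mm², x = 58 mm, Ī = 41 160 mm⁴.
Top flange (beyond web): 51 × 10, A = 510 mm², x = 90.5 mm, Ī = 110 543 mm⁴.
Bottom flange (beyond web): 51 × 10, A = 510 mm², x = 25.5 mm, Ī = 110 543 mm⁴.
Centroid: x̄ = ΣA·x / ΣA = 58 mm.
Transfer each piece to the vertical centroidal axis using Ī + A·d² with d = x − 58:
  web: d = 0 mm → contributes +41 160 mm⁴
  top flange (beyond web): d = 32.5 mm → contributes +649 230 mm⁴
  bottom flange (beyond web): d = -32.5 mm → contributes +649 230 mm⁴
Total I = 1 339 620 mm⁴.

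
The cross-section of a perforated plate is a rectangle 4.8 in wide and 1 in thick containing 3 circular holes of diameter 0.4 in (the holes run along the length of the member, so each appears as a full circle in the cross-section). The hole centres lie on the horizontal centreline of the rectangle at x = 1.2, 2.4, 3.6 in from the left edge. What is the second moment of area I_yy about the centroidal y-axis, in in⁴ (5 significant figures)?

I_yy ≈ 8.8503 in⁴

Split into non-overlapping primitives; take the origin at the lower-left of the bounding box.
Plate: 4.8 × 1, A = 4.8 in², x = 2.4 in, Ī = 9.216 in⁴.
Hole 1 (subtracted): ⌀0.4, A = 0.1256637 in², x = 1.2 in, Ī = 0.001256637 in⁴.
Hole 2 (subtracted): ⌀0.4, A = 0.1256637 in², x = 2.4 in, Ī = 0.001256637 in⁴.
Hole 3 (subtracted): ⌀0.4, A = 0.1256637 in², x = 3.6 in, Ī = 0.001256637 in⁴.
By symmetry the centroid is at mid-width, x̄ = 2.4 in.
Transfer each piece to the centroidal y-axis using Ī + A·d² with d = x − 2.4:
  plate: d = 0 in → contributes +9.216 in⁴
  hole 1: d = -1.2 in → contributes −0.1822124 in⁴
  hole 2: d = 0 in → contributes −0.001256637 in⁴
  hole 3: d = 1.2 in → contributes −0.1822124 in⁴
Total I = 8.850319 in⁴.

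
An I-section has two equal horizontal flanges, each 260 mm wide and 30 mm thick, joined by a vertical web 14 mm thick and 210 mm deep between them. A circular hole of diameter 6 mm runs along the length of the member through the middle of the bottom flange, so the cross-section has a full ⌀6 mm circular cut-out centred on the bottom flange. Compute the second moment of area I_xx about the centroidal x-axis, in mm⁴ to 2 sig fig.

I_xx ≈ 2.4 × 10⁸ mm⁴

Treat the section as a set of non-overlapping primitives; coordinates are from the bounding-box lower-left.
Bottom flange: 260 × 30, A = 7 800 mm², y = 15 mm, Ī = 585 000 mm⁴.
Web: 14 × 210, A = 2 940 mm², y = 135 mm, Ī = 10 804 500 mm⁴.
Top flange: 260 × 30, A = 7 800 mm², y = 255 mm, Ī = 585 000 mm⁴.
Hole (subtracted): ⌀6, A = 28.27 mm², y = 15 mm, Ī = 63.62 mm⁴.
Centroid: ȳ = ΣA·y / ΣA = 135.2 mm.
Transfer each piece to the centroidal x-axis using Ī + A·d² with d = y − 135.2:
  bottom flange: d = -120.2 mm → contributes +113 248 371 mm⁴
  web: d = -0.1833 mm → contributes +10 804 599 mm⁴
  top flange: d = 119.8 mm → contributes +112 562 153 mm⁴
  hole: d = -120.2 mm → contributes −408 459 mm⁴
Total I = 236 206 664 mm⁴.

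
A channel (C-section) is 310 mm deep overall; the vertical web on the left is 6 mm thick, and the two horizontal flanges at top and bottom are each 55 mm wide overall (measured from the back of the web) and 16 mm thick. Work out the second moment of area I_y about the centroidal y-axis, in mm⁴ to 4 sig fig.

Treat the section as a set of non-overlapping primitives; coordinates are from the bounding-box lower-left.
Web: 6 × 310, A = 1 860 mm², x = 3 mm, Ī = 5 580 mm⁴.
Top flange (beyond web): 49 × 16, A = 784 mm², x = 30.5 mm, Ī = 156 865 mm⁴.
Bottom flange (beyond web): 49 × 16, A = 784 mm², x = 30.5 mm, Ī = 156 865 mm⁴.
Centroid: x̄ = ΣA·x / ΣA = 15.5788 mm.
Transfer each piece to the centroidal y-axis using Ī + A·d² with d = x − 15.5788:
  web: d = -12.5788 mm → contributes +299 879 mm⁴
  top flange (beyond web): d = 14.9212 mm → contributes +331 418 mm⁴
  bottom flange (beyond web): d = 14.9212 mm → contributes +331 418 mm⁴
Total I = 962 714 mm⁴.

I_y ≈ 9.627 × 10⁵ mm⁴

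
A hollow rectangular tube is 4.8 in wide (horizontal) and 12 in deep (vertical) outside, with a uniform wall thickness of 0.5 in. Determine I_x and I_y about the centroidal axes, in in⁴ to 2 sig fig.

I_x ≈ 270 in⁴, I_y ≈ 60 in⁴

Split into non-overlapping primitives; take the origin at the lower-left of the bounding box.
Outer rectangle: 4.8 × 12, A = 57.6 in², y = 6 in, Ī = 691.2 in⁴.
Inner void (subtracted): 3.8 × 11, A = 41.8 in², y = 6 in, Ī = 421.5 in⁴.
By symmetry the centroid is at mid-height, ȳ = 6 in.
All pieces are centred on the centroidal x-axis, so I = ΣĪ (holes subtracted) = 269.7 in⁴.
Repeating about the centroidal y-axis gives I_y = 60.29 in⁴.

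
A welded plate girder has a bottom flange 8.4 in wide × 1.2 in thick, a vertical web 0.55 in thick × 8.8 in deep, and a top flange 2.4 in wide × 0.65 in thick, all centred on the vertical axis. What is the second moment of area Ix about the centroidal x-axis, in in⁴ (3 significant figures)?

Break the section into simple shapes (no overlaps), measuring from the bottom-left corner of the bounding box.
Bottom plate: 8.4 × 1.2, A = 10.08 in², y = 0.6 in, Ī = 1.2096 in⁴.
Web plate: 0.55 × 8.8, A = 4.84 in², y = 5.6 in, Ī = 31.234 in⁴.
Top plate: 2.4 × 0.65, A = 1.56 in², y = 10.325 in, Ī = 0.054925 in⁴.
Centroid: ȳ = ΣA·y / ΣA = 2.989 in.
Transfer each piece to the centroidal x-axis using Ī + A·d² with d = y − 2.989:
  bottom plate: d = -2.389 in → contributes +58.74 in⁴
  web plate: d = 2.611 in → contributes +64.23 in⁴
  top plate: d = 7.336 in → contributes +84.009 in⁴
Total I = 206.98 in⁴.

Ix ≈ 207 in⁴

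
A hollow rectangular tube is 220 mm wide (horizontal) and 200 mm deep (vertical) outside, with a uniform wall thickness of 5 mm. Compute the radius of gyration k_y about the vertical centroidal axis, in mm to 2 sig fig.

k_y ≈ 87 mm

Split into non-overlapping primitives; take the origin at the lower-left of the bounding box.
Outer rectangle: 220 × 200, A = 44 000 mm², x = 110 mm, Ī = 177 466 667 mm⁴.
Inner void (subtracted): 210 × 190, A = 39 900 mm², x = 110 mm, Ī = 146 632 500 mm⁴.
By symmetry the centroid is at mid-width, x̄ = 110 mm.
All pieces are centred on the vertical centroidal axis, so I = ΣĪ (holes subtracted) = 30 834 167 mm⁴.
Radius of gyration: k = √(I/A) = √(30 834 167 / 4 100) = 86.72 mm.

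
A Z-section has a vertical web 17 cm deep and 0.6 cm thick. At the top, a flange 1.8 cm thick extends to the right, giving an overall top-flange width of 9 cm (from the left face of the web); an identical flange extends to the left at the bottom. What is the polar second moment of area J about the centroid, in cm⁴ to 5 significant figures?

J ≈ 2791.0 cm⁴

Split into non-overlapping primitives; take the origin at the lower-left of the bounding box.
Web: 0.6 × 17, A = 10.2 cm², y = 8.5 cm, Ī = 245.65 cm⁴.
Top flange (beyond web): 8.4 × 1.8, A = 15.12 cm², y = 16.1 cm, Ī = 4.0824 cm⁴.
Bottom flange (beyond web): 8.4 × 1.8, A = 15.12 cm², y = 0.9 cm, Ī = 4.0824 cm⁴.
Centroid: ȳ = ΣA·y / ΣA = 8.5 cm.
Transfer each piece to the centroidal x-axis using Ī + A·d² with d = y − 8.5:
  web: d = 0 cm → contributes +245.65 cm⁴
  top flange (beyond web): d = 7.6 cm → contributes +877.4136 cm⁴
  bottom flange (beyond web): d = -7.6 cm → contributes +877.4136 cm⁴
Total I = 2000.477 cm⁴.
For the y-axis: x̄ = 8.7 cm.
Repeating about the centroidal y-axis gives I_y = 790.4772 cm⁴.
Polar second moment: J = I_x + I_y = 2790.954 cm⁴.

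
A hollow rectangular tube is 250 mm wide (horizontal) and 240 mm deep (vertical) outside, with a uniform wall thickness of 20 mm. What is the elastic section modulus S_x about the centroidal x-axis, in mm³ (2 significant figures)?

Break the section into simple shapes (no overlaps), measuring from the bottom-left corner of the bounding box.
Outer rectangle: 250 × 240, A = 60 000 mm², y = 120 mm, Ī = 288 000 000 mm⁴.
Inner void (subtracted): 210 × 200, A = 42 000 mm², y = 120 mm, Ī = 140 000 000 mm⁴.
By symmetry the centroid is at mid-height, ȳ = 120 mm.
All pieces are centred on the centroidal x-axis, so I = ΣĪ (holes subtracted) = 148 000 000 mm⁴.
Extreme fibre distance c = 120 mm; S = I/c = 1 233 333 mm³.

S_x ≈ 1.2 × 10⁶ mm³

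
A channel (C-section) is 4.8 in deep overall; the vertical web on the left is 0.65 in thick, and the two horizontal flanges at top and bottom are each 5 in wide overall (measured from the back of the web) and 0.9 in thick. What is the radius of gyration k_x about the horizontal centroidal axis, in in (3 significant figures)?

Decompose the section into non-overlapping parts with the origin at the bottom-left of its bounding rectangle.
Web: 0.65 × 4.8, A = 3.12 in², y = 2.4 in, Ī = 5.9904 in⁴.
Top flange (beyond web): 4.35 × 0.9, A = 3.915 in², y = 4.35 in, Ī = 0.26426 in⁴.
Bottom flange (beyond web): 4.35 × 0.9, A = 3.915 in², y = 0.45 in, Ī = 0.26426 in⁴.
By symmetry the centroid is at mid-height, ȳ = 2.4 in.
Transfer each piece to the horizontal centroidal axis using Ī + A·d² with d = y − 2.4:
  web: d = 0 in → contributes +5.9904 in⁴
  top flange (beyond web): d = 1.95 in → contributes +15.151 in⁴
  bottom flange (beyond web): d = -1.95 in → contributes +15.151 in⁴
Total I = 36.293 in⁴.
Radius of gyration: k = √(I/A) = √(36.293 / 10.95) = 1.8205 in.

k_x ≈ 1.82 in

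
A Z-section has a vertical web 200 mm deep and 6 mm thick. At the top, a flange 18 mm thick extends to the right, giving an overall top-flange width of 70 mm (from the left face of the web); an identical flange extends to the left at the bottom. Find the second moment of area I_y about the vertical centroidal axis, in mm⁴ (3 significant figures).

Decompose the section into non-overlapping parts with the origin at the bottom-left of its bounding rectangle.
Web: 6 × 200, A = 1 200 mm², x = 67 mm, Ī = 3 600 mm⁴.
Top flange (beyond web): 64 × 18, A = 1 152 mm², x = 102 mm, Ī = 393 216 mm⁴.
Bottom flange (beyond web): 64 × 18, A = 1 152 mm², x = 32 mm, Ī = 393 216 mm⁴.
Centroid: x̄ = ΣA·x / ΣA = 67 mm.
Transfer each piece to the vertical centroidal axis using Ī + A·d² with d = x − 67:
  web: d = 0 mm → contributes +3 600 mm⁴
  top flange (beyond web): d = 35 mm → contributes +1 804 416 mm⁴
  bottom flange (beyond web): d = -35 mm → contributes +1 804 416 mm⁴
Total I = 3 612 432 mm⁴.

I_y ≈ 3.61 × 10⁶ mm⁴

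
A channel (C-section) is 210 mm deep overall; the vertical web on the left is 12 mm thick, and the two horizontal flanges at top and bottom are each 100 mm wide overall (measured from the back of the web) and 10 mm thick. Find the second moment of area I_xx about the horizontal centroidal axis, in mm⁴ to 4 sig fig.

I_xx ≈ 2.688 × 10⁷ mm⁴

Treat the section as a set of non-overlapping primitives; coordinates are from the bounding-box lower-left.
Web: 12 × 210, A = 2 520 mm², y = 105 mm, Ī = 9 261 000 mm⁴.
Top flange (beyond web): 88 × 10, A = 880 mm², y = 205 mm, Ī = 7333.33 mm⁴.
Bottom flange (beyond web): 88 × 10, A = 880 mm², y = 5 mm, Ī = 7333.33 mm⁴.
By symmetry the centroid is at mid-height, ȳ = 105 mm.
Transfer each piece to the horizontal centroidal axis using Ī + A·d² with d = y − 105:
  web: d = 0 mm → contributes +9 261 000 mm⁴
  top flange (beyond web): d = 100 mm → contributes +8 807 333 mm⁴
  bottom flange (beyond web): d = -100 mm → contributes +8 807 333 mm⁴
Total I = 26 875 667 mm⁴.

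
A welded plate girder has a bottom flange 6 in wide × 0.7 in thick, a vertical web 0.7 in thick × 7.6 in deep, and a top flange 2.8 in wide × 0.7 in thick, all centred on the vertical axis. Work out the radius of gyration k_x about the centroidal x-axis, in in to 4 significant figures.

k_x ≈ 3.292 in

Split into non-overlapping primitives; take the origin at the lower-left of the bounding box.
Bottom plate: 6 × 0.7, A = 4.2 in², y = 0.35 in, Ī = 0.1715 in⁴.
Web plate: 0.7 × 7.6, A = 5.32 in², y = 4.5 in, Ī = 25.6069 in⁴.
Top plate: 2.8 × 0.7, A = 1.96 in², y = 8.65 in, Ī = 0.0800333 in⁴.
Centroid: ȳ = ΣA·y / ΣA = 3.69024 in.
Transfer each piece to the centroidal x-axis using Ī + A·d² with d = y − 3.69024:
  bottom plate: d = -3.34024 in → contributes +47.0319 in⁴
  web plate: d = 0.809756 in → contributes +29.0953 in⁴
  top plate: d = 4.95976 in → contributes +48.2944 in⁴
Total I = 124.422 in⁴.
Radius of gyration: k = √(I/A) = √(124.422 / 11.48) = 3.29213 in.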